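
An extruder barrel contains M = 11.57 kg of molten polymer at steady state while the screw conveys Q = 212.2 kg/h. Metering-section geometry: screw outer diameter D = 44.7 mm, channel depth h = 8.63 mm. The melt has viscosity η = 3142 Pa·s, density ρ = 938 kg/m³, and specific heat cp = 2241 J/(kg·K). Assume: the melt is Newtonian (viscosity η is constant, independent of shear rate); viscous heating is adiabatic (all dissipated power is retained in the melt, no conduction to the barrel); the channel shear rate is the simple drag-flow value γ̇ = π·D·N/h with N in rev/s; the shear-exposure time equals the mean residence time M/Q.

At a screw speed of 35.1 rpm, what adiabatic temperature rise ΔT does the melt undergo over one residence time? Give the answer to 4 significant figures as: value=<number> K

Convert throughput: Q = 212.2 kg/h = 212.2/3600 = 0.0589444 kg/s
t_res = M / Q_s = 11.57 / 0.0589444 = 196.287 s
D = 44.7 mm = 0.0447 m;  h = 8.63 mm = 0.00863 m;  N = 35.1 rpm / 60 = 0.585 rev/s
Shear rate: γ̇ = πDN/h = π·0.0447·0.585/0.00863 = 9.51924 s⁻¹
Adiabatic rise: ΔT = η γ̇² t_res / (ρ cp) = 3142·(9.51924)²·196.287 / (938·2241) = 26.5862 K

value=26.59 K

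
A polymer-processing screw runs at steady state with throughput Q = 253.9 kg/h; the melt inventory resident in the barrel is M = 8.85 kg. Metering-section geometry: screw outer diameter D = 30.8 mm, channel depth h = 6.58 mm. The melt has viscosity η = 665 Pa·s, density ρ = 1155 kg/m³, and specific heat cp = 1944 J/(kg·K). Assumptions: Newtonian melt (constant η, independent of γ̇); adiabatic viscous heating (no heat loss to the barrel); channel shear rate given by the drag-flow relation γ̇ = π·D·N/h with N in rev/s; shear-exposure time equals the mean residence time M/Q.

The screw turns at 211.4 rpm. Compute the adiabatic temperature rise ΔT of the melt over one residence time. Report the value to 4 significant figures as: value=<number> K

value=99.77 K

Q_s = Q / 3600 = 253.9 / 3600 = 0.0705278 kg/s
Mean residence time: t_res = M/Q_s = 8.85 kg / 0.0705278 kg/s = 125.482 s
Geometry in metres: D = 30.8 mm → 0.0308 m, h = 6.58 mm → 0.00658 m; screw speed N = 211.4 rpm = 3.52333 rev/s
Shear rate: γ̇ = πDN/h = π·0.0308·3.52333/0.00658 = 51.8118 s⁻¹
ΔT = η·γ̇²·t_res / (ρ·cp) = 665 · (51.8118)² · 125.482 / (1155 · 1944) = 99.7662 K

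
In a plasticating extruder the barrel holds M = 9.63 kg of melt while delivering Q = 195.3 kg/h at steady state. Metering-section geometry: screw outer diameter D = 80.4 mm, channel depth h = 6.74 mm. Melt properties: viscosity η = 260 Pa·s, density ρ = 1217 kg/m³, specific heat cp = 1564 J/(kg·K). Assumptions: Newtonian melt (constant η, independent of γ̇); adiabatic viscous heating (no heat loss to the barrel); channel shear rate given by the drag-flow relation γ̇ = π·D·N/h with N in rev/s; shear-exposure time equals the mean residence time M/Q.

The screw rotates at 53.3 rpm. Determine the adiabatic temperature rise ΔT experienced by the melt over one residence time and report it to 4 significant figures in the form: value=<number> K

Q_s = Q / 3600 = 195.3 / 3600 = 0.05425 kg/s
t_res = M / Q_s = 9.63 / 0.05425 = 177.512 s
Convert to SI: D = 0.0804 m, h = 0.00674 m, N = 53.3/60 = 0.888333 rev/s
γ̇ = π·D·N / h = π · 0.0804 · 0.888333 / 0.00674 = 33.2906 s⁻¹
ΔT = η·γ̇²·t_res / (ρ·cp) = 260 · (33.2906)² · 177.512 / (1217 · 1564) = 26.873 K

value=26.87 K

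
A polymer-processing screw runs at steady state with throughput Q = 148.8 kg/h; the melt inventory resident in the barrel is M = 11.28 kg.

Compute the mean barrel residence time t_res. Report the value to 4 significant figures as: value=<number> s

Throughput in SI: Q_s = 148.8 kg/h ÷ 3600 s/h = 0.0413333 kg/s
t_res = M / Q_s = 11.28 ÷ 0.0413333 = 272.903 s

value=272.9 s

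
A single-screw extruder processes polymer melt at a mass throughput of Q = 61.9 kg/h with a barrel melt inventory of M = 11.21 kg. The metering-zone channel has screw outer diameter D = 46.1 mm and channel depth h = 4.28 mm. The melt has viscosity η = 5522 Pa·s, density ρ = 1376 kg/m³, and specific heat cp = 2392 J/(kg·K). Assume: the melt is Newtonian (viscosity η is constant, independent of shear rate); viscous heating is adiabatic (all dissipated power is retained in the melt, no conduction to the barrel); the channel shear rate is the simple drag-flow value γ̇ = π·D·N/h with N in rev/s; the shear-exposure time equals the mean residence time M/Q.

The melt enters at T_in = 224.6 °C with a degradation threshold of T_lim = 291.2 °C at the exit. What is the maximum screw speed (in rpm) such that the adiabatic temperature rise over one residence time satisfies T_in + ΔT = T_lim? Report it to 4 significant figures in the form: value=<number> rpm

value=13.84 rpm

Throughput in SI: Q_s = 61.9 kg/h ÷ 3600 s/h = 0.0171944 kg/s
t_res = M / Q_s = 11.21 ÷ 0.0171944 = 651.955 s
D = 46.1 mm = 0.0461 m;  h = 4.28 mm = 0.00428 m
Allowable rise: ΔT_a = T_lim − T_in = 291.2 − 224.6 = 66.6 K
γ̇_max² = ΔT_a·ρ·cp/(η·t_res) = 66.6·1376·2392/(5522·651.955) = 60.8892 s⁻²
γ̇_max = √60.8892 = 7.80315 s⁻¹
N_max = γ̇_max·h / (π·D) = 7.80315 · 0.00428 / (π · 0.0461) = 0.230602 rev/s = 13.8361 rpm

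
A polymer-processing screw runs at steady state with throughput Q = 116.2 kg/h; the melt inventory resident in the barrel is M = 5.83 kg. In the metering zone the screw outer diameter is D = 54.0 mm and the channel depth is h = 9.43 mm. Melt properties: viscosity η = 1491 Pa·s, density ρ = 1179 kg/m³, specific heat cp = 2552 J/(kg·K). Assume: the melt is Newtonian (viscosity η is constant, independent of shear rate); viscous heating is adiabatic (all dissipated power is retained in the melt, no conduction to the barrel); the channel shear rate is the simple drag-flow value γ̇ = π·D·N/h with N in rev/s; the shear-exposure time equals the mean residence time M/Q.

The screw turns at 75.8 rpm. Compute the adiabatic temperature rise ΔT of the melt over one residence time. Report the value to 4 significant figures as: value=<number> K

value=46.23 K

Q_s = Q / 3600 = 116.2 / 3600 = 0.0322778 kg/s
Mean residence time: t_res = M/Q_s = 5.83 kg / 0.0322778 kg/s = 180.62 s
Convert to SI: D = 0.054 m, h = 0.00943 m, N = 75.8/60 = 1.26333 rev/s
γ̇ = π·D·N / h = π · 0.054 · 1.26333 / 0.00943 = 22.7274 s⁻¹
Adiabatic rise: ΔT = η γ̇² t_res / (ρ cp) = 1491·(22.7274)²·180.62 / (1179·2552) = 46.2326 K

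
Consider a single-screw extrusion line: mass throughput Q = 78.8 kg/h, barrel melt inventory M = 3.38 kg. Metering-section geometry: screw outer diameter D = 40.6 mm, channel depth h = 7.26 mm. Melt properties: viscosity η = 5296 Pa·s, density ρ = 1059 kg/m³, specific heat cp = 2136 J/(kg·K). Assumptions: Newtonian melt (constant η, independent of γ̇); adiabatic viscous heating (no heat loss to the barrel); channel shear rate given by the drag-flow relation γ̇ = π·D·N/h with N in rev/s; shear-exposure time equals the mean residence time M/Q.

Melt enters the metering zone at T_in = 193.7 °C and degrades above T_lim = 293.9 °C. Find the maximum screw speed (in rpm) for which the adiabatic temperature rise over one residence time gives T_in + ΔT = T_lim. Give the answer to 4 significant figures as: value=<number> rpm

value=56.86 rpm

Q_s = Q / 3600 = 78.8 / 3600 = 0.0218889 kg/s
Mean residence time: t_res = M/Q_s = 3.38 kg / 0.0218889 kg/s = 154.416 s
Convert to metres: D = 0.0406 m, h = 0.00726 m
ΔT_a = T_lim − T_in = 293.9 − 193.7 = 100.2 K
γ̇_max² = ΔT_a·ρ·cp/(η·t_res) = 100.2·1059·2136/(5296·154.416) = 277.156 s⁻²
Take the square root: γ̇_max = √(277.156) = 16.648 s⁻¹
Solve γ̇ = πDN/h for N: N_max = γ̇_max·h/(π·D) = 16.648 × 0.00726 / (π × 0.0406) = 0.947595 rev/s = 56.8557 rpm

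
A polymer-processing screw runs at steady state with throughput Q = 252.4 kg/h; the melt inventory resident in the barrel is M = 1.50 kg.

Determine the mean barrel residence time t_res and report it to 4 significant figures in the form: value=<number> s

Throughput in SI: Q_s = 252.4 kg/h ÷ 3600 s/h = 0.0701111 kg/s
t_res = M / Q_s = 1.50 / 0.0701111 = 21.3946 s

value=21.39 s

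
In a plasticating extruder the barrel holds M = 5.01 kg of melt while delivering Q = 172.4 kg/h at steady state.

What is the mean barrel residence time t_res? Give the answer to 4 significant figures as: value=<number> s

value=104.6 s

Q_s = Q / 3600 = 172.4 / 3600 = 0.0478889 kg/s
t_res = M / Q_s = 5.01 / 0.0478889 = 104.617 s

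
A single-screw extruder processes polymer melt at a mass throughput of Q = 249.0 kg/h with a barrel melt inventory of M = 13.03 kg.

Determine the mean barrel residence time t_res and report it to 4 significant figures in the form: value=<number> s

Convert throughput: Q = 249.0 kg/h = 249.0/3600 = 0.0691667 kg/s
Mean residence time: t_res = M/Q_s = 13.03 kg / 0.0691667 kg/s = 188.386 s

value=188.4 s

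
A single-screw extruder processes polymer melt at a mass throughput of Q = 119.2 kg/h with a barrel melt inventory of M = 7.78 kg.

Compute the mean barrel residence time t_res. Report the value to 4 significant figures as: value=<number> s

value=235.0 s

Q_s = Q / 3600 = 119.2 / 3600 = 0.0331111 kg/s
Mean residence time: t_res = M/Q_s = 7.78 kg / 0.0331111 kg/s = 234.966 s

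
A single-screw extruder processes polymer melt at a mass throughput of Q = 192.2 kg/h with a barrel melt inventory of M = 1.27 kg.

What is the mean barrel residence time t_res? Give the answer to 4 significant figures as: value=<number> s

Convert throughput: Q = 192.2 kg/h = 192.2/3600 = 0.0533889 kg/s
t_res = M / Q_s = 1.27 ÷ 0.0533889 = 23.7877 s

value=23.79 s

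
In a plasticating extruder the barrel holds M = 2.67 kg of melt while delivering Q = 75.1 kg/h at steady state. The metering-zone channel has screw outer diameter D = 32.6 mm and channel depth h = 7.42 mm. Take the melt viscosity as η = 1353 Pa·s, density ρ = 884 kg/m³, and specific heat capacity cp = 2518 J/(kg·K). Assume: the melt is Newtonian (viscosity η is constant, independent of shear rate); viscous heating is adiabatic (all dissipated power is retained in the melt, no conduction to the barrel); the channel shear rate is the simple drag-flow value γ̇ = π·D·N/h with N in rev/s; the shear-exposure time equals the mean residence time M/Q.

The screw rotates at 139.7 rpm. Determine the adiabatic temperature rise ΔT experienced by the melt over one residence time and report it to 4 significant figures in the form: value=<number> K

Convert throughput: Q = 75.1 kg/h = 75.1/3600 = 0.0208611 kg/s
Mean residence time: t_res = M/Q_s = 2.67 kg / 0.0208611 kg/s = 127.989 s
D = 32.6 mm = 0.0326 m;  h = 7.42 mm = 0.00742 m;  N = 139.7 rpm / 60 = 2.32833 rev/s
γ̇ = π·D·N / h = π · 0.0326 · 2.32833 / 0.00742 = 32.1373 s⁻¹
Adiabatic rise: ΔT = η γ̇² t_res / (ρ cp) = 1353·(32.1373)²·127.989 / (884·2518) = 80.3491 K

value=80.35 K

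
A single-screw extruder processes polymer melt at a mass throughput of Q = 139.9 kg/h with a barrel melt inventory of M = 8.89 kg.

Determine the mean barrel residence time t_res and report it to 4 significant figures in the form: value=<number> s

value=228.8 s

Convert throughput: Q = 139.9 kg/h = 139.9/3600 = 0.0388611 kg/s
Mean residence time: t_res = M/Q_s = 8.89 kg / 0.0388611 kg/s = 228.763 s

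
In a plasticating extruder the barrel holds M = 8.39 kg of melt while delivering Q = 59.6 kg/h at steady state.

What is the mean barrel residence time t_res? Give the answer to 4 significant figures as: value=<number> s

Q_s = Q / 3600 = 59.6 / 3600 = 0.0165556 kg/s
t_res = M / Q_s = 8.39 ÷ 0.0165556 = 506.779 s

value=506.8 s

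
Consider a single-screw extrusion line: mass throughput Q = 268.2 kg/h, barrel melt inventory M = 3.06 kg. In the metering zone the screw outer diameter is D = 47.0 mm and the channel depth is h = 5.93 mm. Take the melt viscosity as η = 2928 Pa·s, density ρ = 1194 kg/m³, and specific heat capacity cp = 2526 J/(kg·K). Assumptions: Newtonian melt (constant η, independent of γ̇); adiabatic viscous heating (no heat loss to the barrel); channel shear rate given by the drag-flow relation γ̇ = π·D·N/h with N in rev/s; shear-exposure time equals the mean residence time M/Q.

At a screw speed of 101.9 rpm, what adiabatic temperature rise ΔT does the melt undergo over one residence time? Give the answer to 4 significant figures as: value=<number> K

value=71.31 K

Convert throughput: Q = 268.2 kg/h = 268.2/3600 = 0.0745 kg/s
t_res = M / Q_s = 3.06 / 0.0745 = 41.0738 s
Convert to SI: D = 0.047 m, h = 0.00593 m, N = 101.9/60 = 1.69833 rev/s
γ̇ = π D N / h = (π)(0.047)(1.69833) / 0.00593 = 42.2879 s⁻¹
ΔT = η·γ̇²·t_res / (ρ·cp) = 2928 · (42.2879)² · 41.0738 / (1194 · 2526) = 71.3067 K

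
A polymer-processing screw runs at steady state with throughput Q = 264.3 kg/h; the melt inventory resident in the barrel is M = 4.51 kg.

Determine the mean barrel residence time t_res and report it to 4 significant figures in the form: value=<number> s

value=61.43 s

Throughput in SI: Q_s = 264.3 kg/h ÷ 3600 s/h = 0.0734167 kg/s
t_res = M / Q_s = 4.51 ÷ 0.0734167 = 61.4302 s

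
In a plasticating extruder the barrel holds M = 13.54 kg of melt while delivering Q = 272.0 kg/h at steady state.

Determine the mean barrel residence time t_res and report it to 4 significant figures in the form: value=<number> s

value=179.2 s

Convert throughput: Q = 272.0 kg/h = 272.0/3600 = 0.0755556 kg/s
t_res = M / Q_s = 13.54 / 0.0755556 = 179.206 s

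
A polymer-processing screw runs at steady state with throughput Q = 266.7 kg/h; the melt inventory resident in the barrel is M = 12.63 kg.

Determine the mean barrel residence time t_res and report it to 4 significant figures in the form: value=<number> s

value=170.5 s

Q_s = Q / 3600 = 266.7 / 3600 = 0.0740833 kg/s
t_res = M / Q_s = 12.63 ÷ 0.0740833 = 170.484 s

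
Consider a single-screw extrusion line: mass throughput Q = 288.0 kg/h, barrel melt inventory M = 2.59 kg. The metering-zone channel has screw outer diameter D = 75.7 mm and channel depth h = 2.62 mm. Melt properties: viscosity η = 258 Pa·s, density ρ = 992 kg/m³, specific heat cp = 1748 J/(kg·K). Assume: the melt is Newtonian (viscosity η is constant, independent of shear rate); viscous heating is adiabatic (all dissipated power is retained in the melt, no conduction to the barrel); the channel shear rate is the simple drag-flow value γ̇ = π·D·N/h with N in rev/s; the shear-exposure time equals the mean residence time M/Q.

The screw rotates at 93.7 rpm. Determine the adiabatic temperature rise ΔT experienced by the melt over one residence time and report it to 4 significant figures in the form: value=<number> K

Convert throughput: Q = 288.0 kg/h = 288.0/3600 = 0.08 kg/s
t_res = M / Q_s = 2.59 / 0.08 = 32.375 s
D = 75.7 mm = 0.0757 m;  h = 2.62 mm = 0.00262 m;  N = 93.7 rpm / 60 = 1.56167 rev/s
γ̇ = π·D·N / h = π · 0.0757 · 1.56167 / 0.00262 = 141.753 s⁻¹
Adiabatic rise: ΔT = η γ̇² t_res / (ρ cp) = 258·(141.753)²·32.375 / (992·1748) = 96.7926 K

value=96.79 K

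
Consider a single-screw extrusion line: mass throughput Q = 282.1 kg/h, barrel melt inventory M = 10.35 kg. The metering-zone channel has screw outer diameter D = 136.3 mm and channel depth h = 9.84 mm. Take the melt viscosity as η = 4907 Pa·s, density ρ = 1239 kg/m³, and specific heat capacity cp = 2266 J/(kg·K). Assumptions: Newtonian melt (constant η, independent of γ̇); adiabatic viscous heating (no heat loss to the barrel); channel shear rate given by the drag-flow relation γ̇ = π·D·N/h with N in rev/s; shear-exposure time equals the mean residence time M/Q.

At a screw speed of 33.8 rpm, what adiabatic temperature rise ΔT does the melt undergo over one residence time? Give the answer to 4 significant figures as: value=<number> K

value=138.7 K

Convert throughput: Q = 282.1 kg/h = 282.1/3600 = 0.0783611 kg/s
t_res = M / Q_s = 10.35 ÷ 0.0783611 = 132.081 s
Convert to SI: D = 0.1363 m, h = 0.00984 m, N = 33.8/60 = 0.563333 rev/s
γ̇ = π·D·N / h = π · 0.1363 · 0.563333 / 0.00984 = 24.5141 s⁻¹
Adiabatic rise: ΔT = η γ̇² t_res / (ρ cp) = 4907·(24.5141)²·132.081 / (1239·2266) = 138.726 K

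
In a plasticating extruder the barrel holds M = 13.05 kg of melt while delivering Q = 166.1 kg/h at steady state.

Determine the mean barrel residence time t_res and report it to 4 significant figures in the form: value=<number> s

value=282.8 s

Q_s = Q / 3600 = 166.1 / 3600 = 0.0461389 kg/s
Mean residence time: t_res = M/Q_s = 13.05 kg / 0.0461389 kg/s = 282.842 s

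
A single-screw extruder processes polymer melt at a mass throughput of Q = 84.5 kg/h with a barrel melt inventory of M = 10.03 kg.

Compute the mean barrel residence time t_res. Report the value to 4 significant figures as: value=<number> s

Convert throughput: Q = 84.5 kg/h = 84.5/3600 = 0.0234722 kg/s
Mean residence time: t_res = M/Q_s = 10.03 kg / 0.0234722 kg/s = 427.314 s

value=427.3 s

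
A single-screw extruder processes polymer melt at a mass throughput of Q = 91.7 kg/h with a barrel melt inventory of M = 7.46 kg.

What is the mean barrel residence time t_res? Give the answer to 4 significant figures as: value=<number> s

Q_s = Q / 3600 = 91.7 / 3600 = 0.0254722 kg/s
Mean residence time: t_res = M/Q_s = 7.46 kg / 0.0254722 kg/s = 292.868 s

value=292.9 s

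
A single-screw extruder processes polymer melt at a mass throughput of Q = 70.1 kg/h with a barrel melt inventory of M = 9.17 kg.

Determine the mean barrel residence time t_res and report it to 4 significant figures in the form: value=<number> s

Q_s = Q / 3600 = 70.1 / 3600 = 0.0194722 kg/s
t_res = M / Q_s = 9.17 ÷ 0.0194722 = 470.927 s

value=470.9 s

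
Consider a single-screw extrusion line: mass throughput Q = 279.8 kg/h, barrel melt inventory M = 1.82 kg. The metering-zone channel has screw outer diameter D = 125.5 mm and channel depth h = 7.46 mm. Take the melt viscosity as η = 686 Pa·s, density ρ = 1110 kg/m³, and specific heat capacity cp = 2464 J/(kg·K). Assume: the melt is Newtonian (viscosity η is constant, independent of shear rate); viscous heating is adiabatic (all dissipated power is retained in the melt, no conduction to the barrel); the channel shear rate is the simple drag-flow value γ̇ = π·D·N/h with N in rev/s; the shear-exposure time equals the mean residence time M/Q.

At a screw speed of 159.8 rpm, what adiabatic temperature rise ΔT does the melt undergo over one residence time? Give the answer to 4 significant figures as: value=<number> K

Q_s = Q / 3600 = 279.8 / 3600 = 0.0777222 kg/s
t_res = M / Q_s = 1.82 ÷ 0.0777222 = 23.4167 s
Geometry in metres: D = 125.5 mm → 0.1255 m, h = 7.46 mm → 0.00746 m; screw speed N = 159.8 rpm = 2.66333 rev/s
γ̇ = π·D·N / h = π · 0.1255 · 2.66333 / 0.00746 = 140.76 s⁻¹
Adiabatic rise: ΔT = η γ̇² t_res / (ρ cp) = 686·(140.76)²·23.4167 / (1110·2464) = 116.372 K

value=116.4 K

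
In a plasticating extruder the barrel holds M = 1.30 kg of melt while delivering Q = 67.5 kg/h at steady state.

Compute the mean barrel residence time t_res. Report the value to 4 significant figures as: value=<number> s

value=69.33 s

Throughput in SI: Q_s = 67.5 kg/h ÷ 3600 s/h = 0.01875 kg/s
t_res = M / Q_s = 1.30 ÷ 0.01875 = 69.3333 s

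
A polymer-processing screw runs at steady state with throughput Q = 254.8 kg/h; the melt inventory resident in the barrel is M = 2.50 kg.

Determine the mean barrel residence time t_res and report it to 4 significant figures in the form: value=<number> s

Q_s = Q / 3600 = 254.8 / 3600 = 0.0707778 kg/s
Mean residence time: t_res = M/Q_s = 2.50 kg / 0.0707778 kg/s = 35.3218 s

value=35.32 s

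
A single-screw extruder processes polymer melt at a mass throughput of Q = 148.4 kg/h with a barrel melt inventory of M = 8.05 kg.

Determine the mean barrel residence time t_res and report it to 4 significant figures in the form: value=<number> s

Q_s = Q / 3600 = 148.4 / 3600 = 0.0412222 kg/s
t_res = M / Q_s = 8.05 ÷ 0.0412222 = 195.283 s

value=195.3 s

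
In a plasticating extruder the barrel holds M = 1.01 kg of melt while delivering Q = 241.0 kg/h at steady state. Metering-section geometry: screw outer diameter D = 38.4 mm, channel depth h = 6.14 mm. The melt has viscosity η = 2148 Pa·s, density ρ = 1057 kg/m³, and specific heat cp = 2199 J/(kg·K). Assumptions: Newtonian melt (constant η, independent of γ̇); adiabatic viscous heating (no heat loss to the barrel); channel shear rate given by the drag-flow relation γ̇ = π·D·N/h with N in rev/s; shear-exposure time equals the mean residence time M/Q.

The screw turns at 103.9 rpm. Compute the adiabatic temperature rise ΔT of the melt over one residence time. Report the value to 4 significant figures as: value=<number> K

Convert throughput: Q = 241.0 kg/h = 241.0/3600 = 0.0669444 kg/s
t_res = M / Q_s = 1.01 ÷ 0.0669444 = 15.0871 s
Geometry in metres: D = 38.4 mm → 0.0384 m, h = 6.14 mm → 0.00614 m; screw speed N = 103.9 rpm = 1.73167 rev/s
γ̇ = π·D·N / h = π · 0.0384 · 1.73167 / 0.00614 = 34.0233 s⁻¹
Adiabatic rise: ΔT = η γ̇² t_res / (ρ cp) = 2148·(34.0233)²·15.0871 / (1057·2199) = 16.1397 K

value=16.14 K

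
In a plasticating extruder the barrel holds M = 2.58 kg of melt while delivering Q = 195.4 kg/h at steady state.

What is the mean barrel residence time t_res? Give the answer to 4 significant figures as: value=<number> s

value=47.53 s

Q_s = Q / 3600 = 195.4 / 3600 = 0.0542778 kg/s
Mean residence time: t_res = M/Q_s = 2.58 kg / 0.0542778 kg/s = 47.5333 s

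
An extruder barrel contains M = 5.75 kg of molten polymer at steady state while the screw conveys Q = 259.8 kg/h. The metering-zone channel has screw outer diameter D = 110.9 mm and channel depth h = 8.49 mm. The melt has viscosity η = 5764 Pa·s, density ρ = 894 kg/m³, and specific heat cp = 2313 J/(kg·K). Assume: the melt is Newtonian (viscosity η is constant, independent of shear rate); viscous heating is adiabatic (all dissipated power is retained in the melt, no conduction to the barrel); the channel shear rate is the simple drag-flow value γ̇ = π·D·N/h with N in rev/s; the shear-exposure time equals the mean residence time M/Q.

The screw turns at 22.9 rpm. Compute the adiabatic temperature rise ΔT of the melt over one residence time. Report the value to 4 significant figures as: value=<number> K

value=54.48 K

Convert throughput: Q = 259.8 kg/h = 259.8/3600 = 0.0721667 kg/s
t_res = M / Q_s = 5.75 ÷ 0.0721667 = 79.6767 s
Geometry in metres: D = 110.9 mm → 0.1109 m, h = 8.49 mm → 0.00849 m; screw speed N = 22.9 rpm = 0.381667 rev/s
γ̇ = π D N / h = (π)(0.1109)(0.381667) / 0.00849 = 15.6624 s⁻¹
ΔT = η·γ̇²·t_res/(ρ·cp) = [5764 × 15.6624² × 79.6767] / [894 × 2313] = 54.4826 K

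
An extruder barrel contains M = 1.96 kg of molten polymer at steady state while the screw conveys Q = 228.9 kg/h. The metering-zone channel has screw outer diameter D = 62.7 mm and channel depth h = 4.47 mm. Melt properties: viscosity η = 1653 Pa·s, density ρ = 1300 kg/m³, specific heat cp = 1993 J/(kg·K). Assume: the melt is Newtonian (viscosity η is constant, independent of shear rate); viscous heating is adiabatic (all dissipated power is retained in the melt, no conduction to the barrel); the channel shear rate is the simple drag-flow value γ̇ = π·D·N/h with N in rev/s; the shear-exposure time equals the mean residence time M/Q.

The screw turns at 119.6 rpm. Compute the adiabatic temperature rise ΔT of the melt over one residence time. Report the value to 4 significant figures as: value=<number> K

value=151.7 K

Convert throughput: Q = 228.9 kg/h = 228.9/3600 = 0.0635833 kg/s
t_res = M / Q_s = 1.96 / 0.0635833 = 30.8257 s
Geometry in metres: D = 62.7 mm → 0.0627 m, h = 4.47 mm → 0.00447 m; screw speed N = 119.6 rpm = 1.99333 rev/s
γ̇ = π D N / h = (π)(0.0627)(1.99333) / 0.00447 = 87.8395 s⁻¹
ΔT = η·γ̇²·t_res / (ρ·cp) = 1653 · (87.8395)² · 30.8257 / (1300 · 1993) = 151.745 K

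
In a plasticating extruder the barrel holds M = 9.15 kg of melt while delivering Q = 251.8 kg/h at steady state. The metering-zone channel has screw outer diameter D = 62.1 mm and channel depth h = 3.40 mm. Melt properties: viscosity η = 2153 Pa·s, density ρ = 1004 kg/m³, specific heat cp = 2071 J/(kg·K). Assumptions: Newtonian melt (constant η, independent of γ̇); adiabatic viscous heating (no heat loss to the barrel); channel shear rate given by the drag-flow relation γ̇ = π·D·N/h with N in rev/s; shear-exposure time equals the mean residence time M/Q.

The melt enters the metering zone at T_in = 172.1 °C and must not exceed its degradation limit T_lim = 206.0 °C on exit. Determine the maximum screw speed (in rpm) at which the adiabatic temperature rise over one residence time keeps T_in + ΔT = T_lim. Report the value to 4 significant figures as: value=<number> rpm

Throughput in SI: Q_s = 251.8 kg/h ÷ 3600 s/h = 0.0699444 kg/s
t_res = M / Q_s = 9.15 / 0.0699444 = 130.818 s
Geometry in SI: D = 62.1 mm → 0.0621 m, h = 3.40 mm → 0.0034 m
Allowable rise: ΔT_a = T_lim − T_in = 206.0 − 172.1 = 33.9 K
γ̇_max² = ΔT_a·ρ·cp/(η·t_res) = 33.9·1004·2071/(2153·130.818) = 250.266 s⁻²
γ̇_max = sqrt(250.266) = 15.8198 s⁻¹
N_max = γ̇_max·h / (π·D) = 15.8198 · 0.0034 / (π · 0.0621) = 0.275701 rev/s = 16.5421 rpm

value=16.54 rpm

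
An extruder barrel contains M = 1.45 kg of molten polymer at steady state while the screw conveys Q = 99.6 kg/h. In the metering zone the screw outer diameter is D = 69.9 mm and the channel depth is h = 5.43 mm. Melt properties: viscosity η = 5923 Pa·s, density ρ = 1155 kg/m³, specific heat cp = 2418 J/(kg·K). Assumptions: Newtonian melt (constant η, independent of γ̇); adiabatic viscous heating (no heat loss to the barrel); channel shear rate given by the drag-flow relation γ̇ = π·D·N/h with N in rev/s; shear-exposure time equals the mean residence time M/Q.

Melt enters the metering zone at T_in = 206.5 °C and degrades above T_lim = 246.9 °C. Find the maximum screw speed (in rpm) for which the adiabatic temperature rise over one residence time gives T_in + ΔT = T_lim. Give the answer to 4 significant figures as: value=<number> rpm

Convert throughput: Q = 99.6 kg/h = 99.6/3600 = 0.0276667 kg/s
t_res = M / Q_s = 1.45 / 0.0276667 = 52.4096 s
D = 69.9 mm = 0.0699 m;  h = 5.43 mm = 0.00543 m
ΔT_a = T_lim − T_in = 246.9 °C − 206.5 °C = 40.4 K
γ̇_max² = ΔT_a·ρ·cp / (η·t_res) = [40.4 × 1155 × 2418] / [5923 × 52.4096] = 363.468 s⁻²
γ̇_max = √363.468 = 19.0648 s⁻¹
N_max = γ̇_max·h / (π·D) = 19.0648 · 0.00543 / (π · 0.0699) = 0.471418 rev/s = 28.2851 rpm

value=28.29 rpm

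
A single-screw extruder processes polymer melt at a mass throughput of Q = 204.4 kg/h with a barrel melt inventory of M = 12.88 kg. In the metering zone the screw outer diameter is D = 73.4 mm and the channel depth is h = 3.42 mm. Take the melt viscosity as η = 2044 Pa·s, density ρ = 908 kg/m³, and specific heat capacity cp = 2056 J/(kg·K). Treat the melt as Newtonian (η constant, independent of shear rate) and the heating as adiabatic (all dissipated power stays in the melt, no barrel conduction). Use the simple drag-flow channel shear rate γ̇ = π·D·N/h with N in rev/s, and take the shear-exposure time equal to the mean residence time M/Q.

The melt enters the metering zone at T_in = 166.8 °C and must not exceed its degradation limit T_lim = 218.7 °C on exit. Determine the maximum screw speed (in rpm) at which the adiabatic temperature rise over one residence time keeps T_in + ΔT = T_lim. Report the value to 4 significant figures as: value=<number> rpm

value=12.86 rpm

Convert throughput: Q = 204.4 kg/h = 204.4/3600 = 0.0567778 kg/s
t_res = M / Q_s = 12.88 / 0.0567778 = 226.849 s
D = 73.4 mm = 0.0734 m;  h = 3.42 mm = 0.00342 m
Allowable rise: ΔT_a = T_lim − T_in = 218.7 − 166.8 = 51.9 K
γ̇_max² = ΔT_a·ρ·cp / (η·t_res) = [51.9 × 908 × 2056] / [2044 × 226.849] = 208.957 s⁻²
Take the square root: γ̇_max = √(208.957) = 14.4554 s⁻¹
N_max = γ̇_max·h / (π·D) = 14.4554 · 0.00342 / (π · 0.0734) = 0.214392 rev/s = 12.8635 rpm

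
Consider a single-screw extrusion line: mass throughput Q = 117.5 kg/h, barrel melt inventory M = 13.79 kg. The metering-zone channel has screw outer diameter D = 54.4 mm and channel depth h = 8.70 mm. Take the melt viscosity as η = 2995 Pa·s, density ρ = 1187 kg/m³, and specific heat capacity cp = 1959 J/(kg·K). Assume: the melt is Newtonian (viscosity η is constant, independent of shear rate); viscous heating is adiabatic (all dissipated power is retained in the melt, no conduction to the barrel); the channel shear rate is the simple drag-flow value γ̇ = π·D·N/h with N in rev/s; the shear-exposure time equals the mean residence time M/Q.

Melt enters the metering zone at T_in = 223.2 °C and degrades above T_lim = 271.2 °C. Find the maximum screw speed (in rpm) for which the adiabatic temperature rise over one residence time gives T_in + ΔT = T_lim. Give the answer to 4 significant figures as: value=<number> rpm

value=28.69 rpm

Throughput in SI: Q_s = 117.5 kg/h ÷ 3600 s/h = 0.0326389 kg/s
Mean residence time: t_res = M/Q_s = 13.79 kg / 0.0326389 kg/s = 422.502 s
Convert to metres: D = 0.0544 m, h = 0.0087 m
ΔT_a = T_lim − T_in = 271.2 °C − 223.2 °C = 48 K
γ̇_max² = ΔT_a·ρ·cp/(η·t_res) = 48·1187·1959/(2995·422.502) = 88.2065 s⁻²
γ̇_max = sqrt(88.2065) = 9.39183 s⁻¹
N_max = γ̇_max·h / (π·D) = 9.39183 · 0.0087 / (π · 0.0544) = 0.478102 rev/s = 28.6861 rpm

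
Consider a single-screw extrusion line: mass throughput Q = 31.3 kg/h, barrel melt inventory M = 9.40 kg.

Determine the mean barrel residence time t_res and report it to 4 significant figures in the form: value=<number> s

value=1081. s

Convert throughput: Q = 31.3 kg/h = 31.3/3600 = 0.00869444 kg/s
Mean residence time: t_res = M/Q_s = 9.40 kg / 0.00869444 kg/s = 1081.15 s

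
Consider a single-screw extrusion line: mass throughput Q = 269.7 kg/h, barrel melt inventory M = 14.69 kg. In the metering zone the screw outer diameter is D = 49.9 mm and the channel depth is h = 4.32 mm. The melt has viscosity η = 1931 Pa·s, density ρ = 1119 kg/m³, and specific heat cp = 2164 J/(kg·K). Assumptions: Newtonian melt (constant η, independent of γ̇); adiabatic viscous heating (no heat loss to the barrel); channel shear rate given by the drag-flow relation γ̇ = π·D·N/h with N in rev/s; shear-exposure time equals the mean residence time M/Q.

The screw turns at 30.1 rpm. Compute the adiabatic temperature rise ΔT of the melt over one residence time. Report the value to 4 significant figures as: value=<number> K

Q_s = Q / 3600 = 269.7 / 3600 = 0.0749167 kg/s
t_res = M / Q_s = 14.69 / 0.0749167 = 196.085 s
Geometry in metres: D = 49.9 mm → 0.0499 m, h = 4.32 mm → 0.00432 m; screw speed N = 30.1 rpm = 0.501667 rev/s
γ̇ = π·D·N / h = π · 0.0499 · 0.501667 / 0.00432 = 18.2046 s⁻¹
Adiabatic rise: ΔT = η γ̇² t_res / (ρ cp) = 1931·(18.2046)²·196.085 / (1119·2164) = 51.8206 K

value=51.82 K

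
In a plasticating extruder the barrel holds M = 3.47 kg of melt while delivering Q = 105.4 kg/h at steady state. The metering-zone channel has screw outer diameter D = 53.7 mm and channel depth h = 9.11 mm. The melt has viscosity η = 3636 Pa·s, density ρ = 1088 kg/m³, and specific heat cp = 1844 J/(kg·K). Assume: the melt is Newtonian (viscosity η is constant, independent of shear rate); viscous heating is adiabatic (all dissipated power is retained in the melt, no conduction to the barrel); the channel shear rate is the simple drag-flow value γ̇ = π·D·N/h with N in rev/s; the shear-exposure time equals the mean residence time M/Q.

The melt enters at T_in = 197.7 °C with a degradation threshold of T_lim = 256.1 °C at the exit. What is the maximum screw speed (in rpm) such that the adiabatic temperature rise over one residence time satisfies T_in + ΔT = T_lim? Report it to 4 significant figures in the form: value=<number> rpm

value=53.42 rpm

Q_s = Q / 3600 = 105.4 / 3600 = 0.0292778 kg/s
t_res = M / Q_s = 3.47 / 0.0292778 = 118.52 s
Convert to metres: D = 0.0537 m, h = 0.00911 m
Allowable rise: ΔT_a = T_lim − T_in = 256.1 − 197.7 = 58.4 K
γ̇_max² = ΔT_a·ρ·cp/(η·t_res) = 58.4·1088·1844/(3636·118.52) = 271.886 s⁻²
Take the square root: γ̇_max = √(271.886) = 16.489 s⁻¹
N_max = γ̇_max·h / (π·D) = 16.489 · 0.00911 / (π · 0.0537) = 0.890406 rev/s = 53.4243 rpm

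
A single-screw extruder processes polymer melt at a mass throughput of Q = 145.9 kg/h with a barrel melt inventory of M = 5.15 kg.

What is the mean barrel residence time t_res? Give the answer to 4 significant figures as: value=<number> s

value=127.1 s

Throughput in SI: Q_s = 145.9 kg/h ÷ 3600 s/h = 0.0405278 kg/s
t_res = M / Q_s = 5.15 ÷ 0.0405278 = 127.073 s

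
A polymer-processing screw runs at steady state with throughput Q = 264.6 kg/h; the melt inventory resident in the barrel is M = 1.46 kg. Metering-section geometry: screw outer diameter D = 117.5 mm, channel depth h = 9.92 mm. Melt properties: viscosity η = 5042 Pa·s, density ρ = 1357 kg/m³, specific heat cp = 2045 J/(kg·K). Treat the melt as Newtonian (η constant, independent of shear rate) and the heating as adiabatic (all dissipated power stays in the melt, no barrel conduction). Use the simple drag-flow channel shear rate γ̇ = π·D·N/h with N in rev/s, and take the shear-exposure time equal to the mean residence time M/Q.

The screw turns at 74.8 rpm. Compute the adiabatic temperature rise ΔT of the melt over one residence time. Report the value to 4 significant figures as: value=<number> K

Convert throughput: Q = 264.6 kg/h = 264.6/3600 = 0.0735 kg/s
t_res = M / Q_s = 1.46 ÷ 0.0735 = 19.8639 s
D = 117.5 mm = 0.1175 m;  h = 9.92 mm = 0.00992 m;  N = 74.8 rpm / 60 = 1.24667 rev/s
γ̇ = π D N / h = (π)(0.1175)(1.24667) / 0.00992 = 46.3902 s⁻¹
Adiabatic rise: ΔT = η γ̇² t_res / (ρ cp) = 5042·(46.3902)²·19.8639 / (1357·2045) = 77.6691 K

value=77.67 K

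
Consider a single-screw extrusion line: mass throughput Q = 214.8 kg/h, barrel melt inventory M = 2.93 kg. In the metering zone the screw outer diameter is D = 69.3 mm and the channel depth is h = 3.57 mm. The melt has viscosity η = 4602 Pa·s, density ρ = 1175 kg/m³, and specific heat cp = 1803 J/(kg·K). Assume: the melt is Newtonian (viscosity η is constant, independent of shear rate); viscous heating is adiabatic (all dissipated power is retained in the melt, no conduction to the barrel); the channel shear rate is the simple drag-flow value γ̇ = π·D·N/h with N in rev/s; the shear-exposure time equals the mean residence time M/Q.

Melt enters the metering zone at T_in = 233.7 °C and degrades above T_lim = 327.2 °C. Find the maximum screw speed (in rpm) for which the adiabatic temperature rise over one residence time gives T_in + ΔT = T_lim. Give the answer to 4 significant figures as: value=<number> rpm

value=29.13 rpm

Throughput in SI: Q_s = 214.8 kg/h ÷ 3600 s/h = 0.0596667 kg/s
t_res = M / Q_s = 2.93 / 0.0596667 = 49.1061 s
Geometry in SI: D = 69.3 mm → 0.0693 m, h = 3.57 mm → 0.00357 m
Allowable rise: ΔT_a = T_lim − T_in = 327.2 − 233.7 = 93.5 K
γ̇_max² = ΔT_a·ρ·cp/(η·t_res) = 93.5·1175·1803/(4602·49.1061) = 876.522 s⁻²
Take the square root: γ̇_max = √(876.522) = 29.6061 s⁻¹
Solve γ̇ = πDN/h for N: N_max = γ̇_max·h/(π·D) = 29.6061 × 0.00357 / (π × 0.0693) = 0.485475 rev/s = 29.1285 rpm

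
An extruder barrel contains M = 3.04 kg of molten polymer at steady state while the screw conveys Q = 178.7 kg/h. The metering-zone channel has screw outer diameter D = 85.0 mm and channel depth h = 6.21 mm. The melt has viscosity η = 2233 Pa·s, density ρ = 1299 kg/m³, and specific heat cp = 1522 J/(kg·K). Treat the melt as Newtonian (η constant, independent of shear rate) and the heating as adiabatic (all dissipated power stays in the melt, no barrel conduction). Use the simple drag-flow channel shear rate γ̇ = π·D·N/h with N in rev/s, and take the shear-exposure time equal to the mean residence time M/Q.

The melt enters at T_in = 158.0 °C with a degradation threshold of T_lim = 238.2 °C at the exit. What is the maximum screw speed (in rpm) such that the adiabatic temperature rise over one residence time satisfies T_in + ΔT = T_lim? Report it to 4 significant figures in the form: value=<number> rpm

value=47.51 rpm

Convert throughput: Q = 178.7 kg/h = 178.7/3600 = 0.0496389 kg/s
Mean residence time: t_res = M/Q_s = 3.04 kg / 0.0496389 kg/s = 61.2423 s
Convert to metres: D = 0.085 m, h = 0.00621 m
ΔT_a = T_lim − T_in = 238.2 − 158.0 = 80.2 K
γ̇_max² = ΔT_a·ρ·cp/(η·t_res) = 80.2·1299·1522/(2233·61.2423) = 1159.47 s⁻²
γ̇_max = √1159.47 = 34.0509 s⁻¹
N_max = γ̇_max h / (πD) = 34.0509·0.00621/(π·0.085) = 0.791866 rev/s → ×60 = 47.512 rpm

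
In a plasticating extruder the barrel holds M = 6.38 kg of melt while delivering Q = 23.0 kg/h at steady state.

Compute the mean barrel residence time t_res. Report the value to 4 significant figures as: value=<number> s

Convert throughput: Q = 23.0 kg/h = 23.0/3600 = 0.00638889 kg/s
Mean residence time: t_res = M/Q_s = 6.38 kg / 0.00638889 kg/s = 998.609 s

value=998.6 s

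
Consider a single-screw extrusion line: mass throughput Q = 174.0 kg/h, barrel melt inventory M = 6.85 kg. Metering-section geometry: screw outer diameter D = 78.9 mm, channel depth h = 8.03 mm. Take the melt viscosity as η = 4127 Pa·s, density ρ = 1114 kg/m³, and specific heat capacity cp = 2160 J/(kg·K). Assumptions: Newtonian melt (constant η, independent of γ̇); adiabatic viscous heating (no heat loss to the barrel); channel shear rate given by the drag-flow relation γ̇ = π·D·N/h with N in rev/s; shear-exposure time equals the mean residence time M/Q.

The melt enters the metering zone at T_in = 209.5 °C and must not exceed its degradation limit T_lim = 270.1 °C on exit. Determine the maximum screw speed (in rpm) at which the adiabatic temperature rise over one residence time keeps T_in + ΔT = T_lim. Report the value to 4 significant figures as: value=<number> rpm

value=30.69 rpm

Q_s = Q / 3600 = 174.0 / 3600 = 0.0483333 kg/s
t_res = M / Q_s = 6.85 ÷ 0.0483333 = 141.724 s
Geometry in SI: D = 78.9 mm → 0.0789 m, h = 8.03 mm → 0.00803 m
ΔT_a = T_lim − T_in = 270.1 − 209.5 = 60.6 K
Invert ΔT = ηγ̇²t_res/(ρcp) for γ̇: γ̇_max² = ΔT_a ρ cp / (η t_res) = 60.6·1114·2160 / (4127·141.724) = 249.306 s⁻²
Take the square root: γ̇_max = √(249.306) = 15.7894 s⁻¹
Solve γ̇ = πDN/h for N: N_max = γ̇_max·h/(π·D) = 15.7894 × 0.00803 / (π × 0.0789) = 0.511511 rev/s = 30.6907 rpm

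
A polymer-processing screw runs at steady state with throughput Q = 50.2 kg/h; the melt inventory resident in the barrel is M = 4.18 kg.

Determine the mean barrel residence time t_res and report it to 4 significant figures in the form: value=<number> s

value=299.8 s

Q_s = Q / 3600 = 50.2 / 3600 = 0.0139444 kg/s
t_res = M / Q_s = 4.18 / 0.0139444 = 299.761 s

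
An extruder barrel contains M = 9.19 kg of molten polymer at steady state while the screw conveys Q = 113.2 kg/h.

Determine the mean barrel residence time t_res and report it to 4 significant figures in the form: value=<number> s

Q_s = Q / 3600 = 113.2 / 3600 = 0.0314444 kg/s
t_res = M / Q_s = 9.19 ÷ 0.0314444 = 292.261 s

value=292.3 s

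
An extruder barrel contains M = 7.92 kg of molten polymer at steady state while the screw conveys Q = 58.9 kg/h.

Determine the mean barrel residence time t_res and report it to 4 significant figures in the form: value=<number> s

value=484.1 s

Q_s = Q / 3600 = 58.9 / 3600 = 0.0163611 kg/s
Mean residence time: t_res = M/Q_s = 7.92 kg / 0.0163611 kg/s = 484.075 s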